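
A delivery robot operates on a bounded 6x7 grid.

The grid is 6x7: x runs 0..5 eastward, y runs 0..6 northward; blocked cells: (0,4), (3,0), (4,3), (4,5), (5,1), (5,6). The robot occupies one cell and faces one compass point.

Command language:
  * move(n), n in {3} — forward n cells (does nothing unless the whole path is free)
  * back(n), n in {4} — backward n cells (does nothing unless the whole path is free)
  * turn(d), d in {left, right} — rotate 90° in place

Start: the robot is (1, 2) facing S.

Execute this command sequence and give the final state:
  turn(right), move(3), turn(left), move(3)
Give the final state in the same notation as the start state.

(1, 2) facing S

start: (1, 2) facing S
[1] after turn(right): (1, 2) facing W
[2] after move(3): (1, 2) facing W
[3] after turn(left): (1, 2) facing S
[4] after move(3): (1, 2) facing S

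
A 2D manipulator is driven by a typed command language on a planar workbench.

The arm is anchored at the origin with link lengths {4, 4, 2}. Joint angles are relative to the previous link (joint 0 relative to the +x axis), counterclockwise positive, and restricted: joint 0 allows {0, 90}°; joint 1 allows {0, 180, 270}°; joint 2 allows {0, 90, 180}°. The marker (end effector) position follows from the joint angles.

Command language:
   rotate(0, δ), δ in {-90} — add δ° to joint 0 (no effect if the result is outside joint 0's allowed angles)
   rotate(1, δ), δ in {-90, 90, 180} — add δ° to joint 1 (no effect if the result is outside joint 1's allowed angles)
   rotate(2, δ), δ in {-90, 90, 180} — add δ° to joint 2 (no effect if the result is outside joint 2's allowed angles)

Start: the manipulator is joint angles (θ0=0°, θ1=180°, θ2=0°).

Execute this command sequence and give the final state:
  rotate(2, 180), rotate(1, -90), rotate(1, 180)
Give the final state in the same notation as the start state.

from: joint angles (θ0=0°, θ1=180°, θ2=0°)
[1] after rotate(2, 180): joint angles (θ0=0°, θ1=180°, θ2=180°)
[2] after rotate(1, -90): joint angles (θ0=0°, θ1=180°, θ2=180°)
[3] after rotate(1, 180): joint angles (θ0=0°, θ1=0°, θ2=180°)

joint angles (θ0=0°, θ1=0°, θ2=180°)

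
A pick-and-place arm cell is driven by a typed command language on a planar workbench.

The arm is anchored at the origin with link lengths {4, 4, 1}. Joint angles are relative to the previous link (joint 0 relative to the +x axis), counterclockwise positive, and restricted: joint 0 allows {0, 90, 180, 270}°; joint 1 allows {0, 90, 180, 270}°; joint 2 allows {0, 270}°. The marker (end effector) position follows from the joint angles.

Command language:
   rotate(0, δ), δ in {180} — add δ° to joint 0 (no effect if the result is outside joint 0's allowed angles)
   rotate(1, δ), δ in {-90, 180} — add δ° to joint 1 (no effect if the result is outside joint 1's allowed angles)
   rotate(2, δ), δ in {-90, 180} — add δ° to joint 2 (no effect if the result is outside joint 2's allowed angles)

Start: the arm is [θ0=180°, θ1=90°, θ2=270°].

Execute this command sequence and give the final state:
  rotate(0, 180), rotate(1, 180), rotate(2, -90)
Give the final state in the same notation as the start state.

[θ0=0°, θ1=270°, θ2=270°]

t0: [θ0=180°, θ1=90°, θ2=270°]
[1] after rotate(0, 180): [θ0=0°, θ1=90°, θ2=270°]
[2] after rotate(1, 180): [θ0=0°, θ1=270°, θ2=270°]
[3] after rotate(2, -90): [θ0=0°, θ1=270°, θ2=270°]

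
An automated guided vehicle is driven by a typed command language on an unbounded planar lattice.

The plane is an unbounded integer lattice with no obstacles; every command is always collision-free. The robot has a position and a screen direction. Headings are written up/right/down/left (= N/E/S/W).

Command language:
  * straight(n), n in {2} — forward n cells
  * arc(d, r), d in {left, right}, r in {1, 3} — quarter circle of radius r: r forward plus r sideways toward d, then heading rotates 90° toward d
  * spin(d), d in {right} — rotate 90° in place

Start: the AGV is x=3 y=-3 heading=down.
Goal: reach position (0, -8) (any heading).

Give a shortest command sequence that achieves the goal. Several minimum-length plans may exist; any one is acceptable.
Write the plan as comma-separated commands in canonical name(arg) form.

start: x=3 y=-3 heading=down
t=1 straight(2) ⇒ x=3 y=-5 heading=down
t=2 arc(right, 3) ⇒ x=0 y=-8 heading=left
nothing shorter than 2 reaches the goal.

straight(2), arc(right, 3)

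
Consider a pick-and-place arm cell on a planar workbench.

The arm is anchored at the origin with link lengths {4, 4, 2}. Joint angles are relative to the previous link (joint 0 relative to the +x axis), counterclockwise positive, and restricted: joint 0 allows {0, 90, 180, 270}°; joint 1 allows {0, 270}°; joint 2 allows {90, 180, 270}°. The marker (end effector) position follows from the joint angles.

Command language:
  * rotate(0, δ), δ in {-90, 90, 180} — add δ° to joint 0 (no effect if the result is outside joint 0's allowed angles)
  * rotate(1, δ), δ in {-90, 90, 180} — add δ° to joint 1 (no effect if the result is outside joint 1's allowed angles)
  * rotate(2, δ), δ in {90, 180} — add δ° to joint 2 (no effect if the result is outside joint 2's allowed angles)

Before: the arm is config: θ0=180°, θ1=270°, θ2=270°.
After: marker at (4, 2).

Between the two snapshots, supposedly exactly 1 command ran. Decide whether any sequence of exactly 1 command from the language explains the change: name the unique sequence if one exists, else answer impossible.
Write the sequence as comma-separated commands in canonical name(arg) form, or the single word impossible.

begin: config: θ0=180°, θ1=270°, θ2=270°
step 1 (rotate(0, -90)): config: θ0=90°, θ1=270°, θ2=270°
uniquely the one of 8 1-step routes that fits.

rotate(0, -90)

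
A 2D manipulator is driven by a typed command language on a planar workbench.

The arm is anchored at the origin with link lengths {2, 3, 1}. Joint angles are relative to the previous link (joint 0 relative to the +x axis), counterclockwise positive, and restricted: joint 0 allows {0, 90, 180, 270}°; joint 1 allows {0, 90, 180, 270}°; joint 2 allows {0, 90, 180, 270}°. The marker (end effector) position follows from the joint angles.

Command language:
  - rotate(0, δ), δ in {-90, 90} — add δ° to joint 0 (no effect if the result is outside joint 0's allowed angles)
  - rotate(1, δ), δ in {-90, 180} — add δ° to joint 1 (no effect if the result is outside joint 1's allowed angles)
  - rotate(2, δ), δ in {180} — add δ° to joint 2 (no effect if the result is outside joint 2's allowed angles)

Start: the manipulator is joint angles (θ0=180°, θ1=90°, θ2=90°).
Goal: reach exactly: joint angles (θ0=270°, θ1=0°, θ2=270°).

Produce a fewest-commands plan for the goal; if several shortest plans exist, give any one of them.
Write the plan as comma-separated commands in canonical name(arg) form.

rotate(1, -90), rotate(2, 180), rotate(0, 90)

t0: joint angles (θ0=180°, θ1=90°, θ2=90°)
t=1 rotate(1, -90) ⇒ joint angles (θ0=180°, θ1=0°, θ2=90°)
t=2 rotate(2, 180) ⇒ joint angles (θ0=180°, θ1=0°, θ2=270°)
t=3 rotate(0, 90) ⇒ joint angles (θ0=270°, θ1=0°, θ2=270°)
minimal: 3 command(s), checked below 3.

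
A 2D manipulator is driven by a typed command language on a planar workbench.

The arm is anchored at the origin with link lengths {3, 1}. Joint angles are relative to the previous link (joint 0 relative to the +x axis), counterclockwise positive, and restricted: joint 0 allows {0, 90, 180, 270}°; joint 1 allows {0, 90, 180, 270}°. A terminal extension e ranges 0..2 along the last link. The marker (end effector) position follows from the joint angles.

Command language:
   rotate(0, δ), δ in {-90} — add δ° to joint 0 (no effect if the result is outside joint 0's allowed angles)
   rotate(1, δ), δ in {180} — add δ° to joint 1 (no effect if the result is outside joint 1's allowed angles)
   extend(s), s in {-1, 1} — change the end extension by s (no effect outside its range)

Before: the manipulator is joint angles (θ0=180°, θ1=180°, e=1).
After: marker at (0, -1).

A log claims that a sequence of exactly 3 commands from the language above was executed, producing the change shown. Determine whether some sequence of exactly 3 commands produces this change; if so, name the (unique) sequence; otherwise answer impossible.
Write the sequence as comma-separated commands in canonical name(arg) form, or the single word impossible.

rotate(0, -90), rotate(0, -90), rotate(0, -90)

initial: joint angles (θ0=180°, θ1=180°, e=1)
step 1 (rotate(0, -90)): joint angles (θ0=90°, θ1=180°, e=1)
step 2 (rotate(0, -90)): joint angles (θ0=0°, θ1=180°, e=1)
step 3 (rotate(0, -90)): joint angles (θ0=270°, θ1=180°, e=1)
uniquely the one of 64 3-step routes that fits.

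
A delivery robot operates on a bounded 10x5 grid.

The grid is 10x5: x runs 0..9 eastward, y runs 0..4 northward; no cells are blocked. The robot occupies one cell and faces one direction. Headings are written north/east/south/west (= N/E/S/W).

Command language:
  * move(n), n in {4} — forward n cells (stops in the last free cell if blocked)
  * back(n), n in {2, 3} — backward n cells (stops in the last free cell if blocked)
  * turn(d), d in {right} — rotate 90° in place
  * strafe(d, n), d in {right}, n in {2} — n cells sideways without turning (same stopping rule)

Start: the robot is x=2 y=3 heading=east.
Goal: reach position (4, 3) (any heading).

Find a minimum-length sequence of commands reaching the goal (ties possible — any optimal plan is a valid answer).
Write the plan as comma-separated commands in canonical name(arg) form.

t0: x=2 y=3 heading=east
[1] after back(2): x=0 y=3 heading=east
[2] after move(4): x=4 y=3 heading=east
shorter routes all fall short; 2 is best.

back(2), move(4)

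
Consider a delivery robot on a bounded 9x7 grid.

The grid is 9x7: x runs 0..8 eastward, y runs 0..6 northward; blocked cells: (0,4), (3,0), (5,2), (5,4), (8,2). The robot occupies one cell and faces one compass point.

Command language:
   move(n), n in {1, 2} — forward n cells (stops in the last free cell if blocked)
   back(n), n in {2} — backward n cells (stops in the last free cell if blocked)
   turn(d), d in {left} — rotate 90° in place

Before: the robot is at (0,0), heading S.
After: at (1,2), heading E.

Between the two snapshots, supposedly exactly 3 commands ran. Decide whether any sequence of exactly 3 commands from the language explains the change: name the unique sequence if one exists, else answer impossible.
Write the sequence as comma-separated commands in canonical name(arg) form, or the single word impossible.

key: running move(1) before back(2) would end elsewhere — order is forced
from: at (0,0), heading S
step 1 (back(2)): at (0,2), heading S
step 2 (turn(left)): at (0,2), heading E
step 3 (move(1)): at (1,2), heading E
no rival 3-sequence matches.

back(2), turn(left), move(1)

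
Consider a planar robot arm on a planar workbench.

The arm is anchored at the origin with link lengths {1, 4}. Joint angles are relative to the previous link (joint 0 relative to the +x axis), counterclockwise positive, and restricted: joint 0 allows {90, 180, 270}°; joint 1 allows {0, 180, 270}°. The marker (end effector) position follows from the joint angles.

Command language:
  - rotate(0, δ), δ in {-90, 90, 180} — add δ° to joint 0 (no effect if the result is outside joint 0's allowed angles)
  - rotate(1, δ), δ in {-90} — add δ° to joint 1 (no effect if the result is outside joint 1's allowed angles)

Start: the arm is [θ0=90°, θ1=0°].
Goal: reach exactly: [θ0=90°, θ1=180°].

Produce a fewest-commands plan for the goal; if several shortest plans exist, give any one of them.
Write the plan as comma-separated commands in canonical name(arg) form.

initial: [θ0=90°, θ1=0°]
step 1 (rotate(1, -90)): [θ0=90°, θ1=270°]
step 2 (rotate(1, -90)): [θ0=90°, θ1=180°]
shorter routes all fall short; 2 is best.

rotate(1, -90), rotate(1, -90)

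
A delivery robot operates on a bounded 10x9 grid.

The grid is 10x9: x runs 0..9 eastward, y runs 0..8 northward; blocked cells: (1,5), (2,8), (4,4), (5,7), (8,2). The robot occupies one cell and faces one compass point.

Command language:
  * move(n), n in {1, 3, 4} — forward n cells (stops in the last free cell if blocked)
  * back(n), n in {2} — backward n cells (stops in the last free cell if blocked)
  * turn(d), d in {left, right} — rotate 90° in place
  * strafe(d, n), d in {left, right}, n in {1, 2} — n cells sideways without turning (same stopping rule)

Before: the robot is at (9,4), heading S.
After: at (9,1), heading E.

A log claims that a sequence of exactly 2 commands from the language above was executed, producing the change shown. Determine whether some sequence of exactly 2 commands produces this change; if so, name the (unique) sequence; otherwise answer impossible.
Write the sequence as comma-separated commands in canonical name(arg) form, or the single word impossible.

move(3), turn(left)

key: order matters: swapping move(3) and turn(left) lands elsewhere
from: at (9,4), heading S
t=1 move(3) ⇒ at (9,1), heading S
t=2 turn(left) ⇒ at (9,1), heading E
uniquely the one of 100 2-step routes that fits.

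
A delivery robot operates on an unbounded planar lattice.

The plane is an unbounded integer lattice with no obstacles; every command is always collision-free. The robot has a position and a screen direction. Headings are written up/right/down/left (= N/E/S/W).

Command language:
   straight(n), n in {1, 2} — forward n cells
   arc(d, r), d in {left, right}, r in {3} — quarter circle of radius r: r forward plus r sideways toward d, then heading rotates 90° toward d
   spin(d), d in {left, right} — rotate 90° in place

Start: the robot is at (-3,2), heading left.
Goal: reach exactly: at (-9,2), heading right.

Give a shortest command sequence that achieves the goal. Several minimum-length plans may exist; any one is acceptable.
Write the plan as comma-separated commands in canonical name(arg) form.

start: at (-3,2), heading left
step 1 (spin(right)): at (-3,2), heading up
step 2 (arc(left, 3)): at (-6,5), heading left
step 3 (arc(left, 3)): at (-9,2), heading down
step 4 (spin(left)): at (-9,2), heading right
nothing shorter than 4 reaches the goal.

spin(right), arc(left, 3), arc(left, 3), spin(left)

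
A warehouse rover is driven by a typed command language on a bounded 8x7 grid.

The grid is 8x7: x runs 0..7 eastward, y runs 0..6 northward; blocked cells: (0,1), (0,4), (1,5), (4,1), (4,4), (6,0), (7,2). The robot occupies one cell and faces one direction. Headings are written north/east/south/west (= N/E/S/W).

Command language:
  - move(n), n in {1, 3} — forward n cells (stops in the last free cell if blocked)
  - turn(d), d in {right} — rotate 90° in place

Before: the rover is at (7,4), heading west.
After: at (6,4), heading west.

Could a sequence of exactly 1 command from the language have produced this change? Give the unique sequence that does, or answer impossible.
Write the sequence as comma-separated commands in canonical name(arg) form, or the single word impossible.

key: still facing W — the one step turns nothing
start: at (7,4), heading west
t=1 move(1) ⇒ at (6,4), heading west
no rival 1-sequence matches.

move(1)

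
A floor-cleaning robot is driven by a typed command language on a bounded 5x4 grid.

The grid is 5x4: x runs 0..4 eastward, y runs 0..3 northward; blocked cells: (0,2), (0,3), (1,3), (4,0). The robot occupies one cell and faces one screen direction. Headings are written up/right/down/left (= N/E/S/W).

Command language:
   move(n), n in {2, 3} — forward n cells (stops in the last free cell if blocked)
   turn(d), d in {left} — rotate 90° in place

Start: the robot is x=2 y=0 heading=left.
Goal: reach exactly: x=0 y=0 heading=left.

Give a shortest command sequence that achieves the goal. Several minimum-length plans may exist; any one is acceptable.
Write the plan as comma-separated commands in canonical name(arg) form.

move(3)

initial: x=2 y=0 heading=left
step 1 (move(3)): x=0 y=0 heading=left
nothing shorter than 1 reaches the goal.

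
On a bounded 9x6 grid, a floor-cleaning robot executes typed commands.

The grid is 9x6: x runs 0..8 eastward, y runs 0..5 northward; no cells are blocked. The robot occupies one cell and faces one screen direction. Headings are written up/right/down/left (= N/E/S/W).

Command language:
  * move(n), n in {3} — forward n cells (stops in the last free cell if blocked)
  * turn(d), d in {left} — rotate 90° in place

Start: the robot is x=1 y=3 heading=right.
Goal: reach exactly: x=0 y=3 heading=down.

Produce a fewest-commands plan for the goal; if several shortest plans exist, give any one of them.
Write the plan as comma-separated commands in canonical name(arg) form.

from: x=1 y=3 heading=right
[1] after turn(left): x=1 y=3 heading=up
[2] after turn(left): x=1 y=3 heading=left
[3] after move(3): x=0 y=3 heading=left
[4] after turn(left): x=0 y=3 heading=down
minimal: 4 command(s), checked below 4.

turn(left), turn(left), move(3), turn(left)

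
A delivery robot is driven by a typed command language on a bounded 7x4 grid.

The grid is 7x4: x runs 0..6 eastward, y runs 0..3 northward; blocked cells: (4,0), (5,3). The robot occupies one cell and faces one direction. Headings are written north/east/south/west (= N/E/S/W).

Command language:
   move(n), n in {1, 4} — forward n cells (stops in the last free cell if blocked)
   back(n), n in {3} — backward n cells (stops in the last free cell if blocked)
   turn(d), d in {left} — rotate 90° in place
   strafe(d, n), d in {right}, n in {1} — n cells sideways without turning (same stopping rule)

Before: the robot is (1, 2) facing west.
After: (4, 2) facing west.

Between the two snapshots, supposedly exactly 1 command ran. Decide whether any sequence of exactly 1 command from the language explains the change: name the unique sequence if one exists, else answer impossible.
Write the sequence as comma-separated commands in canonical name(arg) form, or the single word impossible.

key: heading stays W — the single command does not turn
initial: (1, 2) facing west
step 1 (back(3)): (4, 2) facing west
no rival 1-sequence matches.

back(3)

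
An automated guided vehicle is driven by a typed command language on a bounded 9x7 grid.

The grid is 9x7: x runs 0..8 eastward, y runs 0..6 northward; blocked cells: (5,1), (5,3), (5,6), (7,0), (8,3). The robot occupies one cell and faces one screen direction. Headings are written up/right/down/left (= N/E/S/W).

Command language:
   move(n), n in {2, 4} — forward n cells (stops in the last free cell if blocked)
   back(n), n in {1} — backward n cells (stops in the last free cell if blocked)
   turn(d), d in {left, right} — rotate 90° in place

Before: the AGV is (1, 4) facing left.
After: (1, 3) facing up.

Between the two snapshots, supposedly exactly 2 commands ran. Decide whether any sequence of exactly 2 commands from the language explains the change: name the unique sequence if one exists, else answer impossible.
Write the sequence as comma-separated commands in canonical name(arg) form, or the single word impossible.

turn(right), back(1)

key: order matters: swapping turn(right) and back(1) lands elsewhere
start: (1, 4) facing left
step 1 (turn(right)): (1, 4) facing up
step 2 (back(1)): (1, 3) facing up
uniquely the one of 25 2-step routes that fits.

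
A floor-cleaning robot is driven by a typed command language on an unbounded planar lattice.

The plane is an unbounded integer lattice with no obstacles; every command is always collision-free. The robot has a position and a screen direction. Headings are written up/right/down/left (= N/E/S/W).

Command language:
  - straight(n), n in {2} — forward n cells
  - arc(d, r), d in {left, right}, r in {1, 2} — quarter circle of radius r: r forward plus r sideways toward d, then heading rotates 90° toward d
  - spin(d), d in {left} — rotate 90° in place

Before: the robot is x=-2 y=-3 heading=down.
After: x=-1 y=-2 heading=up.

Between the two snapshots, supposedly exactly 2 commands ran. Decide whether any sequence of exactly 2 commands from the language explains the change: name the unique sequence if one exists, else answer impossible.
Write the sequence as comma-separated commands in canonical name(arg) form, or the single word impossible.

key: order matters: swapping spin(left) and arc(left, 1) lands elsewhere
from: x=-2 y=-3 heading=down
step 1 (spin(left)): x=-2 y=-3 heading=right
step 2 (arc(left, 1)): x=-1 y=-2 heading=up
no other 2-command option fits: unique.

spin(left), arc(left, 1)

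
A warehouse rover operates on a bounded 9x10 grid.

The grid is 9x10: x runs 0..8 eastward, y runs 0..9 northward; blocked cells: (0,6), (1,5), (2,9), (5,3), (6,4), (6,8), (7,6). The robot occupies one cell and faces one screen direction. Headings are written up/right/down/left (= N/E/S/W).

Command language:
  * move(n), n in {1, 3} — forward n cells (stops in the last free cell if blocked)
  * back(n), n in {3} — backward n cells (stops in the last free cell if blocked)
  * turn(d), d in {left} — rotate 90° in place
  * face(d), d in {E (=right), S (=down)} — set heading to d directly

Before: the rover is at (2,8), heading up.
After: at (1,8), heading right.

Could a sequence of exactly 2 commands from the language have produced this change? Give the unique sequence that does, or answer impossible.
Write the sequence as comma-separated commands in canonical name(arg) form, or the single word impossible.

impossible

checked all 2-command options: none fits.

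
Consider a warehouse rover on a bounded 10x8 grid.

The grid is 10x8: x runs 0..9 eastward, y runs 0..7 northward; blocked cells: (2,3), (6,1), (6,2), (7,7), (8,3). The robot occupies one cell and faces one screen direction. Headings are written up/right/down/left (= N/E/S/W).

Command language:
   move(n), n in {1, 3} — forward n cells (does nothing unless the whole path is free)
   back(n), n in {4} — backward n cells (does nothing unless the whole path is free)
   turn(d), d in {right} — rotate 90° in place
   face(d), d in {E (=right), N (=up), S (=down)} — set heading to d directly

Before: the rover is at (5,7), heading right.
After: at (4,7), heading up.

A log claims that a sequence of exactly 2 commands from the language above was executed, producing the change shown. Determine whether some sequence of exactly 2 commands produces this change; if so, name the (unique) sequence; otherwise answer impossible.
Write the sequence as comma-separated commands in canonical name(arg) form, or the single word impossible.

all 49 sequences checked — none match.

impossible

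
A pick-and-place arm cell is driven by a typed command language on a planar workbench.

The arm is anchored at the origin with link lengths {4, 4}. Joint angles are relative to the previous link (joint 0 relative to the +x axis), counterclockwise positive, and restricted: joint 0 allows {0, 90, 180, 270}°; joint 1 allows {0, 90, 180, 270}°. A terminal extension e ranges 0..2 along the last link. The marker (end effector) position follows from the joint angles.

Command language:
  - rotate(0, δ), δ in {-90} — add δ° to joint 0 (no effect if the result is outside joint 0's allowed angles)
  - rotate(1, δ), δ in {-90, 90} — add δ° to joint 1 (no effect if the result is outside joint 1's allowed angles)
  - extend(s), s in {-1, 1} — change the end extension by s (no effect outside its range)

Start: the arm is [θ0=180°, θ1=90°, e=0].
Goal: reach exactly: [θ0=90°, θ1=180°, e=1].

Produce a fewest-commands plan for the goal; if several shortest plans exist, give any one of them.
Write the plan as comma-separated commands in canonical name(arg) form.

rotate(0, -90), rotate(1, 90), extend(1)

t0: [θ0=180°, θ1=90°, e=0]
t=1 rotate(0, -90) ⇒ [θ0=90°, θ1=90°, e=0]
t=2 rotate(1, 90) ⇒ [θ0=90°, θ1=180°, e=0]
t=3 extend(1) ⇒ [θ0=90°, θ1=180°, e=1]
no 2-step plan works, so 3 is optimal.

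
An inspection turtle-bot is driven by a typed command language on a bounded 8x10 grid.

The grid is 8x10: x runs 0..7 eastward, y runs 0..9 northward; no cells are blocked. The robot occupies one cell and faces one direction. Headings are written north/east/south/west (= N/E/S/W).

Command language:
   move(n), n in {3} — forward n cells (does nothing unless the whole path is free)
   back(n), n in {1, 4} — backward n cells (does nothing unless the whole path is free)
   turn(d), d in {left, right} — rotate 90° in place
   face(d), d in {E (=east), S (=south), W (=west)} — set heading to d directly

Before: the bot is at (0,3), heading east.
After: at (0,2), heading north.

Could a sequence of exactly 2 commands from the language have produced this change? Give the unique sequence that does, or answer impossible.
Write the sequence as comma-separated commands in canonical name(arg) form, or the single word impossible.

turn(left), back(1)

key: order matters: swapping turn(left) and back(1) lands elsewhere
start: at (0,3), heading east
step 1 (turn(left)): at (0,3), heading north
step 2 (back(1)): at (0,2), heading north
all 64 alternatives checked — unique.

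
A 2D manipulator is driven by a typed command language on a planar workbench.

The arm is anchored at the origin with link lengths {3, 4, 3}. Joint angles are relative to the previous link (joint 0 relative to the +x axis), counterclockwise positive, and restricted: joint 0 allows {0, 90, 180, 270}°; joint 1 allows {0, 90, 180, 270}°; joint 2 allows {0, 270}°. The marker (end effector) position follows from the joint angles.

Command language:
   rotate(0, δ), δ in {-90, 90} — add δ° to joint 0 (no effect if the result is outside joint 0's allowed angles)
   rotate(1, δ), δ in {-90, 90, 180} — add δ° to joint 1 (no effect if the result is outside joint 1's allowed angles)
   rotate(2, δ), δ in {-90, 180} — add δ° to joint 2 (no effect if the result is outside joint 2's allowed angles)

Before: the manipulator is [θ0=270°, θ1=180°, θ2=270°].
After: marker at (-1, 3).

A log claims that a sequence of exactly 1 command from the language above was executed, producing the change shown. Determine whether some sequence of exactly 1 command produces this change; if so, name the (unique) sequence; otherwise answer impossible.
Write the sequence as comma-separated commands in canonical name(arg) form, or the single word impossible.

rotate(0, 90)

initial: [θ0=270°, θ1=180°, θ2=270°]
1. rotate(0, 90) → [θ0=0°, θ1=180°, θ2=270°]
no other 1-command option fits: unique.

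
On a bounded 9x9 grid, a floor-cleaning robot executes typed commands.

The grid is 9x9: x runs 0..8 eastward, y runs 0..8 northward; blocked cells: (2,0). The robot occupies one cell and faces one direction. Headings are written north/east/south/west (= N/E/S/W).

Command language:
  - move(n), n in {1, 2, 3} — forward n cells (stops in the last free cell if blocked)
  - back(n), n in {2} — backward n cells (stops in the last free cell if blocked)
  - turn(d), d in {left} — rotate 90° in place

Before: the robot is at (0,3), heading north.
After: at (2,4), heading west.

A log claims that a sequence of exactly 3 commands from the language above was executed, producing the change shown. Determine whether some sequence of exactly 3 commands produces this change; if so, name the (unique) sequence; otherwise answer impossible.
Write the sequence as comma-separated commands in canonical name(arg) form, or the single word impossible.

move(1), turn(left), back(2)

key: running back(2) before move(1) would end elsewhere — order is forced
begin: at (0,3), heading north
t=1 move(1) ⇒ at (0,4), heading north
t=2 turn(left) ⇒ at (0,4), heading west
t=3 back(2) ⇒ at (2,4), heading west
uniquely the one of 125 3-step routes that fits.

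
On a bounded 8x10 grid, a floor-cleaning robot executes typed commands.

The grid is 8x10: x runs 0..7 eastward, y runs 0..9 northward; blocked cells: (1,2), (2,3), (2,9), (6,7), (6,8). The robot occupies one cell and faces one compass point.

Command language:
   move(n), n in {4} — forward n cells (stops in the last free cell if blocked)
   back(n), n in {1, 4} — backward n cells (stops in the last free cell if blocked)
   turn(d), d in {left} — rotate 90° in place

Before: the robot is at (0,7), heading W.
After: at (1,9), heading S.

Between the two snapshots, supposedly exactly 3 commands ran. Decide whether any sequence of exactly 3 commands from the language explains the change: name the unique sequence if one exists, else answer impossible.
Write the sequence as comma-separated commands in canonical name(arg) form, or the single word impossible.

key: order matters: swapping back(1) and back(4) lands elsewhere
from: at (0,7), heading W
1. back(1) → at (1,7), heading W
2. turn(left) → at (1,7), heading S
3. back(4) → at (1,9), heading S
all 64 alternatives checked — unique.

back(1), turn(left), back(4)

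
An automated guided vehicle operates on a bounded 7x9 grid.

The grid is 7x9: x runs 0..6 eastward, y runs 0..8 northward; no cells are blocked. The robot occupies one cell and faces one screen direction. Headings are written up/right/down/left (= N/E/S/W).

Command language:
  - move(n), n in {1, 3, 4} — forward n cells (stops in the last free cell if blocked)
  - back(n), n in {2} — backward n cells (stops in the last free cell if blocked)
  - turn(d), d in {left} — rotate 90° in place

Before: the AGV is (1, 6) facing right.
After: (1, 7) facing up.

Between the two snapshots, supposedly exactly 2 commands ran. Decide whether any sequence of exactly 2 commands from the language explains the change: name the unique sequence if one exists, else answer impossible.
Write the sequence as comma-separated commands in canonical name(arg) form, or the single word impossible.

key: order matters: swapping turn(left) and move(1) lands elsewhere
initial: (1, 6) facing right
step 1 (turn(left)): (1, 6) facing up
step 2 (move(1)): (1, 7) facing up
no rival 2-sequence matches.

turn(left), move(1)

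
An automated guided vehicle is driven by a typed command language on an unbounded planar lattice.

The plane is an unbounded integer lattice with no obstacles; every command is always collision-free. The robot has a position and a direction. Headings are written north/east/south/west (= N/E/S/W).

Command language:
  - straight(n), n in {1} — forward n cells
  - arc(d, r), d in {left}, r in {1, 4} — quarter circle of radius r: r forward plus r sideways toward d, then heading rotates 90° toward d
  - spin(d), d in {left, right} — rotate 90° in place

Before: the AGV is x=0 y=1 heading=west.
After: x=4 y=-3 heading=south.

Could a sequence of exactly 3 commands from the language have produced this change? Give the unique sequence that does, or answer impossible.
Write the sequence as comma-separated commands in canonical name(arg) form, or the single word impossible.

key: position moved to (4,-3) AND the heading swung to S — translation plus rotation needed
from: x=0 y=1 heading=west
1. spin(left) → x=0 y=1 heading=south
2. arc(left, 4) → x=4 y=-3 heading=east
3. spin(right) → x=4 y=-3 heading=south
no rival 3-sequence matches.

spin(left), arc(left, 4), spin(right)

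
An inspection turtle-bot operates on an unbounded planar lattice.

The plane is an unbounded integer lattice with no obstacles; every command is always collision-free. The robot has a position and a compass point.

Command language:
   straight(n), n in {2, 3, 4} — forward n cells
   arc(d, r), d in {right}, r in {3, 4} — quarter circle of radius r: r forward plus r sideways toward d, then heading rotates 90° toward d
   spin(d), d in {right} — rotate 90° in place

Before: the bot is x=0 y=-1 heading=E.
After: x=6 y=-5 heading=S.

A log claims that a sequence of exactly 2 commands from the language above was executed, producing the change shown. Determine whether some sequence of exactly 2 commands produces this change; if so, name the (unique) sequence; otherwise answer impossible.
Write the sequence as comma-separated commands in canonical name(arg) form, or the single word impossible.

key: position moved to (6,-5) AND the heading swung to S — translation plus rotation needed
initial: x=0 y=-1 heading=E
1. straight(2) → x=2 y=-1 heading=E
2. arc(right, 4) → x=6 y=-5 heading=S
no other 2-command option fits: unique.

straight(2), arc(right, 4)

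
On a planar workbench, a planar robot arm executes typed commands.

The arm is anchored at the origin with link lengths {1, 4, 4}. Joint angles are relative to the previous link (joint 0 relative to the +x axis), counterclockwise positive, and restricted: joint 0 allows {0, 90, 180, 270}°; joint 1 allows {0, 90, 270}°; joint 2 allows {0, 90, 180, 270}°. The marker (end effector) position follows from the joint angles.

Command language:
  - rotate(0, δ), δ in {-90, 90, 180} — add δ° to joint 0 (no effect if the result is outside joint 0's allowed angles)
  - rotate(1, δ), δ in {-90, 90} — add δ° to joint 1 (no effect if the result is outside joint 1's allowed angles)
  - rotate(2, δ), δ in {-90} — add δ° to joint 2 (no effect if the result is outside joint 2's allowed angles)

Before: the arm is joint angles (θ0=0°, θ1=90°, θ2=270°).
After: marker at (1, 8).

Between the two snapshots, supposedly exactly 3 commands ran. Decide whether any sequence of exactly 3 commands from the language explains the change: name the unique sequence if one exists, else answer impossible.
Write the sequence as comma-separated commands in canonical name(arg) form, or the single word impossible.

rotate(2, -90), rotate(2, -90), rotate(2, -90)

t0: joint angles (θ0=0°, θ1=90°, θ2=270°)
1. rotate(2, -90) → joint angles (θ0=0°, θ1=90°, θ2=180°)
2. rotate(2, -90) → joint angles (θ0=0°, θ1=90°, θ2=90°)
3. rotate(2, -90) → joint angles (θ0=0°, θ1=90°, θ2=0°)
all 216 alternatives checked — unique.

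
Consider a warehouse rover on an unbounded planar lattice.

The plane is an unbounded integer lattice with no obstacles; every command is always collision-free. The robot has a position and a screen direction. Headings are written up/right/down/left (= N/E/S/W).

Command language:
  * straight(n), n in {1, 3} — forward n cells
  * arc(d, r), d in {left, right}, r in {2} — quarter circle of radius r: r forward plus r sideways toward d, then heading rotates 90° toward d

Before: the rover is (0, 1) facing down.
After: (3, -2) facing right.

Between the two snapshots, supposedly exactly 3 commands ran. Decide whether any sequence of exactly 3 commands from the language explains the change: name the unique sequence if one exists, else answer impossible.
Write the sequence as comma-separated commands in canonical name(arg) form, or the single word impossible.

key: position moved to (3,-2) AND the heading swung to E — translation plus rotation needed
from: (0, 1) facing down
1. straight(1) → (0, 0) facing down
2. arc(left, 2) → (2, -2) facing right
3. straight(1) → (3, -2) facing right
uniquely the one of 64 3-step routes that fits.

straight(1), arc(left, 2), straight(1)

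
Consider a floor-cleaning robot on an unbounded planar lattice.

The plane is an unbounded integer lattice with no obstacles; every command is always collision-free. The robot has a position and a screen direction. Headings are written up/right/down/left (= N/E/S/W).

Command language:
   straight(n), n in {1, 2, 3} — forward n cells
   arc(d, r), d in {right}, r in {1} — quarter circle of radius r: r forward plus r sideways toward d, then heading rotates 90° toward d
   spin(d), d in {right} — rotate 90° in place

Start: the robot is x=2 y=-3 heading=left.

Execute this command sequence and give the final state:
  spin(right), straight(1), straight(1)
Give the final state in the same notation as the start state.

x=2 y=-1 heading=up

t0: x=2 y=-3 heading=left
[1] after spin(right): x=2 y=-3 heading=up
[2] after straight(1): x=2 y=-2 heading=up
[3] after straight(1): x=2 y=-1 heading=up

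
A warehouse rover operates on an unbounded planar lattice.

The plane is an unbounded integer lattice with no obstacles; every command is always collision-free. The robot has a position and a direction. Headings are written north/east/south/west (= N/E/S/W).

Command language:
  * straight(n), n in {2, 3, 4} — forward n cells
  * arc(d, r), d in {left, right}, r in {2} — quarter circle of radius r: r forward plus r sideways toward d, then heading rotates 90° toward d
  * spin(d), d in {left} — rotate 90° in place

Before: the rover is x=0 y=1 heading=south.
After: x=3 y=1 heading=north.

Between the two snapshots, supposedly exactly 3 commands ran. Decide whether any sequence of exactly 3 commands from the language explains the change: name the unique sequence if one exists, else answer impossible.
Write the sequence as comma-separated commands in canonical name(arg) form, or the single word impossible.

key: cell and facing (now N) both changed — the 3 commands mix motion and turning
begin: x=0 y=1 heading=south
[1] after spin(left): x=0 y=1 heading=east
[2] after straight(3): x=3 y=1 heading=east
[3] after spin(left): x=3 y=1 heading=north
uniquely the one of 216 3-step routes that fits.

spin(left), straight(3), spin(left)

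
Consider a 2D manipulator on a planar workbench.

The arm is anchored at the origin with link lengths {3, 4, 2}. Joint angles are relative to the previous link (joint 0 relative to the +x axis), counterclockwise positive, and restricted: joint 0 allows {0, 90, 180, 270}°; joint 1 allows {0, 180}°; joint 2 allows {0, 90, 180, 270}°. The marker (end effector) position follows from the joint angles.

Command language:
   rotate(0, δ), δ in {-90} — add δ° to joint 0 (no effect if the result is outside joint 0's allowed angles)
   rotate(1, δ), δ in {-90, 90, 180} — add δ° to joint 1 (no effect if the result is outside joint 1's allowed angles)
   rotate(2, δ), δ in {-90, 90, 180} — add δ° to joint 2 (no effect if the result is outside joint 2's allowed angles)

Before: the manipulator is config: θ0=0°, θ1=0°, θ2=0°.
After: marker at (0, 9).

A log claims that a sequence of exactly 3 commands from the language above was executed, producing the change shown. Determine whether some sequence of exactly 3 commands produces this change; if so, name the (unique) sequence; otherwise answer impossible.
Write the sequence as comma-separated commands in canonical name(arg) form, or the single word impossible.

t0: config: θ0=0°, θ1=0°, θ2=0°
t=1 rotate(0, -90) ⇒ config: θ0=270°, θ1=0°, θ2=0°
t=2 rotate(0, -90) ⇒ config: θ0=180°, θ1=0°, θ2=0°
t=3 rotate(0, -90) ⇒ config: θ0=90°, θ1=0°, θ2=0°
all 343 alternatives checked — unique.

rotate(0, -90), rotate(0, -90), rotate(0, -90)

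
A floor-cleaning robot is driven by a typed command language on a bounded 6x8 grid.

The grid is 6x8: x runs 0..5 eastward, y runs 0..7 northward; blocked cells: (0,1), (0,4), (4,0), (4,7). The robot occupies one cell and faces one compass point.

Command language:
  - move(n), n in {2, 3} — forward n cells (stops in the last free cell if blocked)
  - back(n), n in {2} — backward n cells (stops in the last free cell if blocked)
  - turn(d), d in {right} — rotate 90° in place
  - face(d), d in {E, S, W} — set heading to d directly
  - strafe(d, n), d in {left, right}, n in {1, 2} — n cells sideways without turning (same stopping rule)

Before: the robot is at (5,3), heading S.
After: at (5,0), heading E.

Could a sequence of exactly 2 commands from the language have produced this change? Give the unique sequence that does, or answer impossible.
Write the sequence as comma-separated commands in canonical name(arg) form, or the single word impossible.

key: position moved to (5,0) AND the heading swung to E — translation plus rotation needed
from: at (5,3), heading S
t=1 move(3) ⇒ at (5,0), heading S
t=2 face(E) ⇒ at (5,0), heading E
uniquely the one of 121 2-step routes that fits.

move(3), face(E)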